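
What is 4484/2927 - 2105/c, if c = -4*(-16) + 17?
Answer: -5798131/237087 ≈ -24.456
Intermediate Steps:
c = 81 (c = 64 + 17 = 81)
4484/2927 - 2105/c = 4484/2927 - 2105/81 = -5798131/237087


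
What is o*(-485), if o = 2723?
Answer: -1320655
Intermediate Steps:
o*(-485) = 2723*(-485) = -1320655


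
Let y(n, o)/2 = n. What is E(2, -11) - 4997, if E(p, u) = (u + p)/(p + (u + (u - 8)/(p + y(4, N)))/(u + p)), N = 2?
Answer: -514961/103 ≈ -4999.6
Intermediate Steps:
y(n, o) = 2*n
E(p, u) = (p + u)/(p + (u + (-8 + u)/(8 + p))/(p + u)) (E(p, u) = (u + p)/(p + (u + (u - 8)/(p + 2*4))/(u + p)) = (p + u)/(p + (u + (-8 + u)/(p + 8))/(p + u)) = (p + u)/(p + (u + (-8 + u)/(8 + p))/(p + u)))
E(2, -11) - 4997 = (2 - 11)²*(8 + 2)/(-8 + 2³ + 8*2² + 9*(-11) - 11*2² + 9*2*(-11)) - 4997 = (-9)²*10/(-8 + 8 + 8*4 - 99 - 11*4 - 198) - 4997 = 81*10/(-8 + 8 + 32 - 99 - 44 - 198) - 4997 = 81*10/(-309) - 4997 = 81*(-1/309)*10 - 4997 = -270/103 - 4997 = -514961/103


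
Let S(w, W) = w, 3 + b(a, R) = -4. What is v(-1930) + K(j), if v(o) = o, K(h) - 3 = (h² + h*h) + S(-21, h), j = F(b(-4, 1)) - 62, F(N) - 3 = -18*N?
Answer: 7030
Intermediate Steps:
b(a, R) = -7 (b(a, R) = -3 - 4 = -7)
F(N) = 3 - 18*N
j = 67 (j = (3 - 18*(-7)) - 62 = (3 + 126) - 62 = 129 - 62 = 67)
K(h) = -18 + 2*h² (K(h) = 3 + ((h² + h*h) - 21) = 3 + ((h² + h²) - 21) = 3 + (2*h² - 21) = 3 + (-21 + 2*h²) = -18 + 2*h²)
v(-1930) + K(j) = -1930 + (-18 + 2*67²) = -1930 + (-18 + 2*4489) = -1930 + (-18 + 8978) = -1930 + 8960 = 7030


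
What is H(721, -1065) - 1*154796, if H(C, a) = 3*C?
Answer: -152633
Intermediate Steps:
H(721, -1065) - 1*154796 = 3*721 - 1*154796 = 2163 - 154796 = -152633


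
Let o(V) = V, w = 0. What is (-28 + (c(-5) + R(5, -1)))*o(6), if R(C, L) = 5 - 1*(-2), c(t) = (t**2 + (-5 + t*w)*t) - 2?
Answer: 162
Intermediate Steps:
c(t) = -2 + t**2 - 5*t (c(t) = (t**2 + (-5 + t*0)*t) - 2 = (t**2 + (-5 + 0)*t) - 2 = (t**2 - 5*t) - 2 = -2 + t**2 - 5*t)
R(C, L) = 7 (R(C, L) = 5 + 2 = 7)
(-28 + (c(-5) + R(5, -1)))*o(6) = (-28 + ((-2 + (-5)**2 - 5*(-5)) + 7))*6 = (-28 + ((-2 + 25 + 25) + 7))*6 = (-28 + (48 + 7))*6 = (-28 + 55)*6 = 27*6 = 162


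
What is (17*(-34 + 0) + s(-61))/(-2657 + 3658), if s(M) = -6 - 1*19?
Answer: -603/1001 ≈ -0.60240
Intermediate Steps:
s(M) = -25 (s(M) = -6 - 19 = -25)
(17*(-34 + 0) + s(-61))/(-2657 + 3658) = (17*(-34 + 0) - 25)/(-2657 + 3658) = (17*(-34) - 25)/1001 = (-578 - 25)*(1/1001) = -603*1/1001 = -603/1001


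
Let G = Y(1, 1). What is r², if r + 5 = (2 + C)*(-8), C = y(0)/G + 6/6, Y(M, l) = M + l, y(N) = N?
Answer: 841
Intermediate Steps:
G = 2 (G = 1 + 1 = 2)
C = 1 (C = 0/2 + 6/6 = 0*(½) + 6*(⅙) = 0 + 1 = 1)
r = -29 (r = -5 + (2 + 1)*(-8) = -5 + 3*(-8) = -5 - 24 = -29)
r² = (-29)² = 841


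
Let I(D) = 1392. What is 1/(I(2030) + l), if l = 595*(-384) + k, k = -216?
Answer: -1/227304 ≈ -4.3994e-6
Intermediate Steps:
l = -228696 (l = 595*(-384) - 216 = -228480 - 216 = -228696)
1/(I(2030) + l) = 1/(1392 - 228696) = 1/(-227304) = -1/227304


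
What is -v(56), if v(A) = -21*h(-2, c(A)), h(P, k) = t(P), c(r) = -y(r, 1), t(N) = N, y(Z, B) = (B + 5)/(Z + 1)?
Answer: -42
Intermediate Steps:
y(Z, B) = (5 + B)/(1 + Z)
c(r) = -6/(1 + r) (c(r) = -(5 + 1)/(1 + r) = -6/(1 + r))
h(P, k) = P
v(A) = 42 (v(A) = -21*(-2) = 42)
-v(56) = -1*42 = -42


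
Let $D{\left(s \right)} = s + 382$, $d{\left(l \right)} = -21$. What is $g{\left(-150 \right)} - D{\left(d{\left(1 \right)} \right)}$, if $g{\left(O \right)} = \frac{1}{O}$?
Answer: $- \frac{54151}{150} \approx -361.01$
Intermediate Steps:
$D{\left(s \right)} = 382 + s$
$g{\left(-150 \right)} - D{\left(d{\left(1 \right)} \right)} = \frac{1}{-150} - \left(382 - 21\right) = - \frac{1}{150} - 361 = - \frac{54151}{150}$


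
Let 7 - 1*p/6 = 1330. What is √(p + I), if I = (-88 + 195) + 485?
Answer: I*√7346 ≈ 85.709*I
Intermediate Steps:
I = 592 (I = 107 + 485 = 592)
p = -7938 (p = 42 - 6*1330 = 42 - 7980 = -7938)
√(p + I) = √(-7938 + 592) = √(-7346) = I*√7346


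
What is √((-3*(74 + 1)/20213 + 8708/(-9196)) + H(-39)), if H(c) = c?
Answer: I*√713113358718143/4224517 ≈ 6.3212*I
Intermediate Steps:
√((-3*(74 + 1)/20213 + 8708/(-9196)) + H(-39)) = √((-3*(74 + 1)/20213 + 8708/(-9196)) - 39) = √((-3*75*(1/20213) + 8708*(-1/9196)) - 39) = √((-225*1/20213 - 2177/2299) - 39) = √((-225/20213 - 2177/2299) - 39) = √(-44520976/46469687 - 39) = √(-1856838769/46469687) = I*√713113358718143/4224517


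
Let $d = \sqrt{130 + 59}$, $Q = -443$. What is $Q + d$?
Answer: $-443 + 3 \sqrt{21} \approx -429.25$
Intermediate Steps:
$d = 3 \sqrt{21}$ ($d = \sqrt{189} = 3 \sqrt{21} \approx 13.748$)
$Q + d = -443 + 3 \sqrt{21}$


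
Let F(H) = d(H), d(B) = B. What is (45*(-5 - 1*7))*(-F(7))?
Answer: 3780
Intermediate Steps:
F(H) = H
(45*(-5 - 1*7))*(-F(7)) = (45*(-5 - 1*7))*(-1*7) = (45*(-5 - 7))*(-7) = (45*(-12))*(-7) = -540*(-7) = 3780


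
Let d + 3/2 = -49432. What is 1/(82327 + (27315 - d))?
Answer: 2/318151 ≈ 6.2863e-6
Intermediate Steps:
d = -98867/2 (d = -3/2 - 49432 = -98867/2 ≈ -49434.)
1/(82327 + (27315 - d)) = 1/(82327 + (27315 - 1*(-98867/2))) = 1/(82327 + (27315 + 98867/2)) = 1/(82327 + 153497/2) = 1/(318151/2) = 2/318151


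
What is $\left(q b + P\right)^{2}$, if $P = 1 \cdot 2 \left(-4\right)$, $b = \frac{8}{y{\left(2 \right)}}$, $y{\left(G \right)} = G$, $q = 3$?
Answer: $16$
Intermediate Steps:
$b = 4$ ($b = \frac{8}{2} = 8 \cdot \frac{1}{2} = 4$)
$P = -8$ ($P = 2 \left(-4\right) = -8$)
$\left(q b + P\right)^{2} = \left(3 \cdot 4 - 8\right)^{2} = \left(12 - 8\right)^{2} = 4^{2} = 16$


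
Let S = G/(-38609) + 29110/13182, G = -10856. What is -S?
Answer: -633505891/254471919 ≈ -2.4895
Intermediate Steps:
S = 633505891/254471919 (S = -10856/(-38609) + 29110/13182 = -10856*(-1/38609) + 29110*(1/13182) = 10856/38609 + 14555/6591 = 633505891/254471919 ≈ 2.4895)
-S = -1*633505891/254471919 = -633505891/254471919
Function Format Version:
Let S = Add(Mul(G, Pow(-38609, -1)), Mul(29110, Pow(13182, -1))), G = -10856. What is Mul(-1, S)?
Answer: Rational(-633505891, 254471919) ≈ -2.4895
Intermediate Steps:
S = Rational(633505891, 254471919) (S = Add(Mul(-10856, Pow(-38609, -1)), Mul(29110, Pow(13182, -1))) = Add(Mul(-10856, Rational(-1, 38609)), Mul(29110, Rational(1, 13182))) = Add(Rational(10856, 38609), Rational(14555, 6591)) = Rational(633505891, 254471919) ≈ 2.4895)
Mul(-1, S) = Mul(-1, Rational(633505891, 254471919)) = Rational(-633505891, 254471919)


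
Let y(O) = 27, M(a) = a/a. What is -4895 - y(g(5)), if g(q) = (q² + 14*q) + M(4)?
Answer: -4922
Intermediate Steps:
M(a) = 1
g(q) = 1 + q² + 14*q (g(q) = (q² + 14*q) + 1 = 1 + q² + 14*q)
-4895 - y(g(5)) = -4895 - 1*27 = -4895 - 27 = -4922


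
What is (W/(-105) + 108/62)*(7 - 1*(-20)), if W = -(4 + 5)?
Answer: 53541/1085 ≈ 49.347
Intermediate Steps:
W = -9 (W = -1*9 = -9)
(W/(-105) + 108/62)*(7 - 1*(-20)) = (-9/(-105) + 108/62)*(7 - 1*(-20)) = (-9*(-1/105) + 108*(1/62))*(7 + 20) = (3/35 + 54/31)*27 = (1983/1085)*27 = 53541/1085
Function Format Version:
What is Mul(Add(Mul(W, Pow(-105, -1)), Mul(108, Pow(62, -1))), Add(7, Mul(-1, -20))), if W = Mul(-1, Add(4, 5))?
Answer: Rational(53541, 1085) ≈ 49.347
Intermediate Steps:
W = -9 (W = Mul(-1, 9) = -9)
Mul(Add(Mul(W, Pow(-105, -1)), Mul(108, Pow(62, -1))), Add(7, Mul(-1, -20))) = Mul(Add(Mul(-9, Pow(-105, -1)), Mul(108, Pow(62, -1))), Add(7, Mul(-1, -20))) = Mul(Add(Mul(-9, Rational(-1, 105)), Mul(108, Rational(1, 62))), Add(7, 20)) = Mul(Add(Rational(3, 35), Rational(54, 31)), 27) = Mul(Rational(1983, 1085), 27) = Rational(53541, 1085)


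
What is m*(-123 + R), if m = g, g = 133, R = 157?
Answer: 4522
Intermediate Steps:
m = 133
m*(-123 + R) = 133*(-123 + 157) = 133*34 = 4522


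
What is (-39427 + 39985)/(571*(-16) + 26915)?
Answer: 558/17779 ≈ 0.031385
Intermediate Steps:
(-39427 + 39985)/(571*(-16) + 26915) = 558/(-9136 + 26915) = 558/17779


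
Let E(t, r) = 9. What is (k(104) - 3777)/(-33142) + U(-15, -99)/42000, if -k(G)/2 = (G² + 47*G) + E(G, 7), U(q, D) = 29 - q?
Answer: 184998031/173995500 ≈ 1.0632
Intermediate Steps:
k(G) = -18 - 94*G - 2*G² (k(G) = -2*((G² + 47*G) + 9) = -2*(9 + G² + 47*G) = -18 - 94*G - 2*G²)
(k(104) - 3777)/(-33142) + U(-15, -99)/42000 = ((-18 - 94*104 - 2*104²) - 3777)/(-33142) + (29 - 1*(-15))/42000 = ((-18 - 9776 - 2*10816) - 3777)*(-1/33142) + (29 + 15)*(1/42000) = ((-18 - 9776 - 21632) - 3777)*(-1/33142) + 44*(1/42000) = (-31426 - 3777)*(-1/33142) + 11/10500 = -35203*(-1/33142) + 11/10500 = 35203/33142 + 11/10500 = 184998031/173995500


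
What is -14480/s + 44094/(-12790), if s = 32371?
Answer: -806283037/207012545 ≈ -3.8949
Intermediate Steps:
-14480/s + 44094/(-12790) = -14480/32371 + 44094/(-12790) = -14480*1/32371 + 44094*(-1/12790) = -14480/32371 - 22047/6395 = -806283037/207012545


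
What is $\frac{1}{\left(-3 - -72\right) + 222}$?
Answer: $\frac{1}{291} \approx 0.0034364$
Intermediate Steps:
$\frac{1}{\left(-3 - -72\right) + 222} = \frac{1}{\left(-3 + 72\right) + 222} = \frac{1}{69 + 222} = \frac{1}{291}$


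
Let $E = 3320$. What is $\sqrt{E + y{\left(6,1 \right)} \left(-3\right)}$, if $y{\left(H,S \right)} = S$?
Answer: $\sqrt{3317} \approx 57.593$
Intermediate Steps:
$\sqrt{E + y{\left(6,1 \right)} \left(-3\right)} = \sqrt{3320 + 1 \left(-3\right)} = \sqrt{3320 - 3} = \sqrt{3317}$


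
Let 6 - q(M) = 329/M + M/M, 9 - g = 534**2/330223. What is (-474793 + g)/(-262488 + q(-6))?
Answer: 940709291928/519958898887 ≈ 1.8092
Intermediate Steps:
g = 2686851/330223 (g = 9 - 534**2/330223 = 9 - 285156/330223 = 2686851/330223 ≈ 8.1365)
q(M) = 5 - 329/M (q(M) = 6 - (329/M + M/M) = 6 - (329/M + 1) = 6 - (1 + 329/M) = 6 + (-1 - 329/M) = 5 - 329/M)
(-474793 + g)/(-262488 + q(-6)) = (-474793 + 2686851/330223)/(-262488 + (5 - 329/(-6))) = -156784881988/(330223*(-262488 + (5 - 329*(-1/6)))) = -156784881988/(330223*(-262488 + (5 + 329/6))) = -156784881988/(330223*(-262488 + 359/6)) = -156784881988/(330223*(-1574569/6)) = -156784881988/330223*(-6/1574569) = 940709291928/519958898887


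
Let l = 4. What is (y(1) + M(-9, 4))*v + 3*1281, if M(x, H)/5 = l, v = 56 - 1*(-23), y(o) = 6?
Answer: 5897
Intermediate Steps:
v = 79 (v = 56 + 23 = 79)
M(x, H) = 20 (M(x, H) = 5*4 = 20)
(y(1) + M(-9, 4))*v + 3*1281 = (6 + 20)*79 + 3*1281 = 26*79 + 3843 = 2054 + 3843 = 5897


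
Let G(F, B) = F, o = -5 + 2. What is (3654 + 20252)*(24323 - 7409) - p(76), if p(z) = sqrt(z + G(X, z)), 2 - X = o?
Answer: 404346075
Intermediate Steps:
o = -3
X = 5 (X = 2 - 1*(-3) = 2 + 3 = 5)
p(z) = sqrt(5 + z) (p(z) = sqrt(z + 5) = sqrt(5 + z))
(3654 + 20252)*(24323 - 7409) - p(76) = (3654 + 20252)*(24323 - 7409) - sqrt(5 + 76) = 23906*16914 - sqrt(81) = 404346084 - 1*9 = 404346084 - 9 = 404346075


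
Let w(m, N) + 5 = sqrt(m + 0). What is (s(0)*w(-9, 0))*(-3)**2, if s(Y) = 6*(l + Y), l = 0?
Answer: 0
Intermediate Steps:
w(m, N) = -5 + sqrt(m) (w(m, N) = -5 + sqrt(m + 0) = -5 + sqrt(m))
s(Y) = 6*Y (s(Y) = 6*(0 + Y) = 6*Y)
(s(0)*w(-9, 0))*(-3)**2 = ((6*0)*(-5 + sqrt(-9)))*(-3)**2 = (0*(-5 + 3*I))*9 = 0*9 = 0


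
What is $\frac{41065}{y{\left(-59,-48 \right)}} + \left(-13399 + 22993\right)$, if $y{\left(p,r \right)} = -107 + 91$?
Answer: $\frac{112439}{16} \approx 7027.4$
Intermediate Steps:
$y{\left(p,r \right)} = -16$
$\frac{41065}{y{\left(-59,-48 \right)}} + \left(-13399 + 22993\right) = \frac{41065}{-16} + \left(-13399 + 22993\right) = 41065 \left(- \frac{1}{16}\right) + 9594 = - \frac{41065}{16} + 9594 = \frac{112439}{16}$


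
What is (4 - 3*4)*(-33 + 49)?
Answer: -128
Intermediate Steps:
(4 - 3*4)*(-33 + 49) = (4 - 12)*16 = -8*16 = -128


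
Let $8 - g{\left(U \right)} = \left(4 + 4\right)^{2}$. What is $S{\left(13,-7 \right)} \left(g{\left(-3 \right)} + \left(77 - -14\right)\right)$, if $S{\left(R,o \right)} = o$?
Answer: $-245$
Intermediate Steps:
$g{\left(U \right)} = -56$ ($g{\left(U \right)} = 8 - \left(4 + 4\right)^{2} = 8 - 8^{2} = 8 - 64 = -56$)
$S{\left(13,-7 \right)} \left(g{\left(-3 \right)} + \left(77 - -14\right)\right) = - 7 \left(-56 + \left(77 - -14\right)\right) = - 7 \left(-56 + \left(77 + 14\right)\right) = - 7 \left(-56 + 91\right) = \left(-7\right) 35 = -245$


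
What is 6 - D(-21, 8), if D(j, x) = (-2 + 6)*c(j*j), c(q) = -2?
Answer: 14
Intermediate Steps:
D(j, x) = -8 (D(j, x) = (-2 + 6)*(-2) = 4*(-2) = -8)
6 - D(-21, 8) = 6 - 1*(-8) = 6 + 8 = 14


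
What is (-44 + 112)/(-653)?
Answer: -68/653 ≈ -0.10413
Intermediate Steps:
(-44 + 112)/(-653) = 68*(-1/653) = -68/653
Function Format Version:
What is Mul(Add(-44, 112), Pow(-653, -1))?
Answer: Rational(-68, 653) ≈ -0.10413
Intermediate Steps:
Mul(Add(-44, 112), Pow(-653, -1)) = Mul(68, Rational(-1, 653)) = Rational(-68, 653)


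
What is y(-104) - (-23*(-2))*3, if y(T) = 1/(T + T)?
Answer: -28705/208 ≈ -138.00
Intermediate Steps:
y(T) = 1/(2*T)
y(-104) - (-23*(-2))*3 = (½)/(-104) - (-23*(-2))*3 = (½)*(-1/104) - 46*3 = -1/208 - 1*138 = -1/208 - 138 = -28705/208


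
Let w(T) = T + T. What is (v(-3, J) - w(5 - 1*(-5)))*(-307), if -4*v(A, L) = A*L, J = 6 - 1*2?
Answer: 5219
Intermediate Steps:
J = 4 (J = 6 - 2 = 4)
w(T) = 2*T
v(A, L) = -A*L/4
(v(-3, J) - w(5 - 1*(-5)))*(-307) = (-¼*(-3)*4 - 2*(5 - 1*(-5)))*(-307) = (3 - 2*(5 + 5))*(-307) = (3 - 2*10)*(-307) = (3 - 1*20)*(-307) = (3 - 20)*(-307) = -17*(-307) = 5219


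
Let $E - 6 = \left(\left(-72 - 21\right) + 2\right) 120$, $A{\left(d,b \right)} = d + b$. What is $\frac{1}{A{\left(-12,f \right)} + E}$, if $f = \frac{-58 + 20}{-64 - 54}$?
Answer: $- \frac{59}{644615} \approx -9.1527 \cdot 10^{-5}$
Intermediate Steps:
$f = \frac{19}{59}$ ($f = - \frac{38}{-118} = \left(-38\right) \left(- \frac{1}{118}\right) = \frac{19}{59} \approx 0.32203$)
$A{\left(d,b \right)} = b + d$
$E = -10914$ ($E = 6 + \left(\left(-72 - 21\right) + 2\right) 120 = 6 + \left(-93 + 2\right) 120 = 6 - 10920 = -10914$)
$\frac{1}{A{\left(-12,f \right)} + E} = \frac{1}{\left(\frac{19}{59} - 12\right) - 10914} = \frac{1}{- \frac{689}{59} - 10914} = \frac{1}{- \frac{644615}{59}} = - \frac{59}{644615}$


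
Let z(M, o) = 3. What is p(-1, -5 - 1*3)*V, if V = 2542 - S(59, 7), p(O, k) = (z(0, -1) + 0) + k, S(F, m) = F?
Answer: -12415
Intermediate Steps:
p(O, k) = 3 + k (p(O, k) = (3 + 0) + k = 3 + k)
V = 2483 (V = 2542 - 1*59 = 2542 - 59 = 2483)
p(-1, -5 - 1*3)*V = (3 + (-5 - 1*3))*2483 = (3 + (-5 - 3))*2483 = (3 - 8)*2483 = -5*2483 = -12415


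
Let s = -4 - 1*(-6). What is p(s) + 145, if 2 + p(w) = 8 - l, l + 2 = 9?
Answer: 144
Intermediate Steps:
l = 7 (l = -2 + 9 = 7)
s = 2 (s = -4 + 6 = 2)
p(w) = -1 (p(w) = -2 + (8 - 1*7) = -2 + (8 - 7) = -2 + 1 = -1)
p(s) + 145 = -1 + 145 = 144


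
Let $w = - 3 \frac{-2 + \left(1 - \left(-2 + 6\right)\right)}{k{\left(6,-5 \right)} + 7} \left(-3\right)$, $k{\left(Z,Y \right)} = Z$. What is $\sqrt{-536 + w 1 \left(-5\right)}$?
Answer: $\frac{i \sqrt{87659}}{13} \approx 22.775 i$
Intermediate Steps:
$w = - \frac{45}{13}$ ($w = - 3 \frac{-2 + \left(1 - \left(-2 + 6\right)\right)}{6 + 7} \left(-3\right) = - 3 \frac{-2 + \left(1 - 4\right)}{13} \left(-3\right) = - 3 \left(-2 + \left(1 - 4\right)\right) \frac{1}{13} \left(-3\right) = - 3 \left(-2 - 3\right) \frac{1}{13} \left(-3\right) = - 3 \left(\left(-5\right) \frac{1}{13}\right) \left(-3\right) = \left(-3\right) \left(- \frac{5}{13}\right) \left(-3\right) = \frac{15}{13} \left(-3\right) = - \frac{45}{13} \approx -3.4615$)
$\sqrt{-536 + w 1 \left(-5\right)} = \sqrt{-536 - \frac{45 \cdot 1 \left(-5\right)}{13}} = \sqrt{-536 - - \frac{225}{13}} = \sqrt{-536 + \frac{225}{13}} = \sqrt{- \frac{6743}{13}} = \frac{i \sqrt{87659}}{13}$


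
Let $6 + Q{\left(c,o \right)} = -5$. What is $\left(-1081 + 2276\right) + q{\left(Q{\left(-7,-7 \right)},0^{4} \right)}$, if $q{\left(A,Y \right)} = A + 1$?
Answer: $1185$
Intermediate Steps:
$Q{\left(c,o \right)} = -11$ ($Q{\left(c,o \right)} = -6 - 5 = -11$)
$q{\left(A,Y \right)} = 1 + A$
$\left(-1081 + 2276\right) + q{\left(Q{\left(-7,-7 \right)},0^{4} \right)} = \left(-1081 + 2276\right) + \left(1 - 11\right) = 1195 - 10 = 1185$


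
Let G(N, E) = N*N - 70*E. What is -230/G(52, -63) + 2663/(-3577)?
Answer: -9883646/12723389 ≈ -0.77681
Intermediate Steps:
G(N, E) = N² - 70*E
-230/G(52, -63) + 2663/(-3577) = -230/(52² - 70*(-63)) + 2663/(-3577) = -230/(2704 + 4410) + 2663*(-1/3577) = -230/7114 - 2663/3577 = -230*1/7114 - 2663/3577 = -115/3557 - 2663/3577 = -9883646/12723389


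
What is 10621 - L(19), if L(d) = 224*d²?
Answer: -70243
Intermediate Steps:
10621 - L(19) = 10621 - 224*19² = 10621 - 224*361 = 10621 - 1*80864 = 10621 - 80864 = -70243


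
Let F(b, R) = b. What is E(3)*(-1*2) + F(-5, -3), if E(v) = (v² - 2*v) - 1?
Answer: -9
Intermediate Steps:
E(v) = -1 + v² - 2*v
E(3)*(-1*2) + F(-5, -3) = (-1 + 3² - 2*3)*(-1*2) - 5 = (-1 + 9 - 6)*(-2) - 5 = 2*(-2) - 5 = -4 - 5 = -9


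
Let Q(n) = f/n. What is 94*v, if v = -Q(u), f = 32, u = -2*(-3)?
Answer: -1504/3 ≈ -501.33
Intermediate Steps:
u = 6
Q(n) = 32/n
v = -16/3 (v = -32/6 = -1*16/3 = -16/3 ≈ -5.3333)
94*v = 94*(-16/3) = -1504/3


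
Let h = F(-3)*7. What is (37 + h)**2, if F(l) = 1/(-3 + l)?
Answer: 46225/36 ≈ 1284.0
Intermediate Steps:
h = -7/6 (h = 7/(-3 - 3) = 7/(-6) = -1/6*7 = -7/6 ≈ -1.1667)
(37 + h)**2 = (37 - 7/6)**2 = (215/6)**2 = 46225/36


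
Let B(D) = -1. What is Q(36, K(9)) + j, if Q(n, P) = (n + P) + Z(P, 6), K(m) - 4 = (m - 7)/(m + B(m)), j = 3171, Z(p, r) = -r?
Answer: 12821/4 ≈ 3205.3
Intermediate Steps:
K(m) = 4 + (-7 + m)/(-1 + m) (K(m) = 4 + (m - 7)/(m - 1) = 4 + (-7 + m)/(-1 + m))
Q(n, P) = -6 + P + n (Q(n, P) = (n + P) - 1*6 = (P + n) - 6 = -6 + P + n)
Q(36, K(9)) + j = (-6 + (-11 + 5*9)/(-1 + 9) + 36) + 3171 = (-6 + (-11 + 45)/8 + 36) + 3171 = (-6 + (⅛)*34 + 36) + 3171 = (-6 + 17/4 + 36) + 3171 = 137/4 + 3171 = 12821/4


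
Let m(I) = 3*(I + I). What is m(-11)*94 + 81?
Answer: -6123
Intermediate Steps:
m(I) = 6*I (m(I) = 3*(2*I) = 6*I)
m(-11)*94 + 81 = (6*(-11))*94 + 81 = -66*94 + 81 = -6204 + 81 = -6123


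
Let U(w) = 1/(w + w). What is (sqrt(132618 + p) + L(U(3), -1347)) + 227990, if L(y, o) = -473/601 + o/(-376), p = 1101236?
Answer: 51520899939/225976 + 41*sqrt(734) ≈ 2.2910e+5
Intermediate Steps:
U(w) = 1/(2*w)
L(y, o) = -473/601 - o/376 (L(y, o) = -473*1/601 + o*(-1/376) = -473/601 - o/376)
(sqrt(132618 + p) + L(U(3), -1347)) + 227990 = (sqrt(132618 + 1101236) + (-473/601 - 1/376*(-1347))) + 227990 = (sqrt(1233854) + (-473/601 + 1347/376)) + 227990 = (41*sqrt(734) + 631699/225976) + 227990 = (631699/225976 + 41*sqrt(734)) + 227990 = 51520899939/225976 + 41*sqrt(734)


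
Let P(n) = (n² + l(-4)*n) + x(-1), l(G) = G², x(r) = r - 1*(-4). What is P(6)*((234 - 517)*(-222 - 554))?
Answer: 29647080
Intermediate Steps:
x(r) = 4 + r (x(r) = r + 4 = 4 + r)
P(n) = 3 + n² + 16*n (P(n) = (n² + (-4)²*n) + (4 - 1) = (n² + 16*n) + 3 = 3 + n² + 16*n)
P(6)*((234 - 517)*(-222 - 554)) = (3 + 6² + 16*6)*((234 - 517)*(-222 - 554)) = (3 + 36 + 96)*(-283*(-776)) = 135*219608 = 29647080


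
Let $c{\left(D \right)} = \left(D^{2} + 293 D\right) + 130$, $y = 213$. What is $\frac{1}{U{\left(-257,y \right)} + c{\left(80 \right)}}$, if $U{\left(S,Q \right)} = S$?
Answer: $\frac{1}{29713} \approx 3.3655 \cdot 10^{-5}$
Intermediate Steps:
$c{\left(D \right)} = 130 + D^{2} + 293 D$
$\frac{1}{U{\left(-257,y \right)} + c{\left(80 \right)}} = \frac{1}{-257 + \left(130 + 80^{2} + 293 \cdot 80\right)} = \frac{1}{-257 + \left(130 + 6400 + 23440\right)} = \frac{1}{-257 + 29970} = \frac{1}{29713}$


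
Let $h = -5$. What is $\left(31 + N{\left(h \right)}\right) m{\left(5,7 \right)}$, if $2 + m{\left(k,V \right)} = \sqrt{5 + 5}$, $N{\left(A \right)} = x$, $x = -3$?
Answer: $-56 + 28 \sqrt{10} \approx 32.544$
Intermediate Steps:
$N{\left(A \right)} = -3$
$m{\left(k,V \right)} = -2 + \sqrt{10}$ ($m{\left(k,V \right)} = -2 + \sqrt{5 + 5} = -2 + \sqrt{10}$)
$\left(31 + N{\left(h \right)}\right) m{\left(5,7 \right)} = \left(31 - 3\right) \left(-2 + \sqrt{10}\right) = 28 \left(-2 + \sqrt{10}\right) = -56 + 28 \sqrt{10}$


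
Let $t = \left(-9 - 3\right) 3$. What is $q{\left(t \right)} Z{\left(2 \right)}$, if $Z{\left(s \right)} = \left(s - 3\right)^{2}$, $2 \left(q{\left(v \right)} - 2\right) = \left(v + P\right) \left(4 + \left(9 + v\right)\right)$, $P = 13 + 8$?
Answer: $\frac{349}{2} \approx 174.5$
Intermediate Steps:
$P = 21$
$t = -36$ ($t = \left(-12\right) 3 = -36$)
$q{\left(v \right)} = 2 + \frac{\left(13 + v\right) \left(21 + v\right)}{2}$ ($q{\left(v \right)} = 2 + \frac{\left(v + 21\right) \left(4 + \left(9 + v\right)\right)}{2} = 2 + \frac{\left(21 + v\right) \left(13 + v\right)}{2} = 2 + \frac{\left(13 + v\right) \left(21 + v\right)}{2}$)
$Z{\left(s \right)} = \left(-3 + s\right)^{2}$
$q{\left(t \right)} Z{\left(2 \right)} = \left(\frac{277}{2} + \frac{\left(-36\right)^{2}}{2} + 17 \left(-36\right)\right) \left(-3 + 2\right)^{2} = \left(\frac{277}{2} + \frac{1}{2} \cdot 1296 - 612\right) \left(-1\right)^{2} = \left(\frac{277}{2} + 648 - 612\right) 1 = \frac{349}{2} \cdot 1 = \frac{349}{2}$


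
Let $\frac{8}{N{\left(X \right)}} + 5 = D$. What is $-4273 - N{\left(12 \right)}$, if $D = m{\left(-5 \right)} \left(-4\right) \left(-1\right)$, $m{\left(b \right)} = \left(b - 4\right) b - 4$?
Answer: $- \frac{679415}{159} \approx -4273.0$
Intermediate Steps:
$m{\left(b \right)} = -4 + b \left(-4 + b\right)$ ($m{\left(b \right)} = \left(-4 + b\right) b - 4 = b \left(-4 + b\right) - 4 = -4 + b \left(-4 + b\right)$)
$D = 164$ ($D = \left(-4 + \left(-5\right)^{2} - -20\right) \left(-4\right) \left(-1\right) = \left(-4 + 25 + 20\right) \left(-4\right) \left(-1\right) = 41 \left(-4\right) \left(-1\right) = \left(-164\right) \left(-1\right) = 164$)
$N{\left(X \right)} = \frac{8}{159}$ ($N{\left(X \right)} = \frac{8}{-5 + 164} = \frac{8}{159}$)
$-4273 - N{\left(12 \right)} = -4273 - \frac{8}{159} = - \frac{679415}{159}$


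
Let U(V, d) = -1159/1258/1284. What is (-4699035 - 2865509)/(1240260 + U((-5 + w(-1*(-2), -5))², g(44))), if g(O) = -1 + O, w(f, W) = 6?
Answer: -12218796115968/2003357249561 ≈ -6.0992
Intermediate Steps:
U(V, d) = -1159/1615272 (U(V, d) = -1159*1/1258*(1/1284) = -1159/1258*1/1284 = -1159/1615272)
(-4699035 - 2865509)/(1240260 + U((-5 + w(-1*(-2), -5))², g(44))) = (-4699035 - 2865509)/(1240260 - 1159/1615272) = -7564544/2003357249561/1615272 = -7564544*1615272/2003357249561 = -12218796115968/2003357249561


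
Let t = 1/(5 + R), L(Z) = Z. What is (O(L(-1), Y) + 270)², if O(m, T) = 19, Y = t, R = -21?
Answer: 83521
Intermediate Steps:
t = -1/16 (t = 1/(5 - 21) = 1/(-16) = -1/16 ≈ -0.062500)
Y = -1/16 ≈ -0.062500
(O(L(-1), Y) + 270)² = (19 + 270)² = 289² = 83521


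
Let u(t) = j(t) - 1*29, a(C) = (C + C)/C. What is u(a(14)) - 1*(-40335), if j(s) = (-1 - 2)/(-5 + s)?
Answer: 40307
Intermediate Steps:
a(C) = 2 (a(C) = (2*C)/C = 2)
j(s) = -3/(-5 + s)
u(t) = -29 - 3/(-5 + t) (u(t) = -3/(-5 + t) - 1*29 = -3/(-5 + t) - 29 = -29 - 3/(-5 + t))
u(a(14)) - 1*(-40335) = (142 - 29*2)/(-5 + 2) - 1*(-40335) = (142 - 58)/(-3) + 40335 = -⅓*84 + 40335 = -28 + 40335 = 40307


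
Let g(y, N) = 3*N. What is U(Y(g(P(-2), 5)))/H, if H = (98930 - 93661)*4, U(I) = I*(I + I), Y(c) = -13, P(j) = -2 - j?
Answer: 169/10538 ≈ 0.016037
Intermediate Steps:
U(I) = 2*I**2 (U(I) = I*(2*I) = 2*I**2)
H = 21076 (H = 5269*4 = 21076)
U(Y(g(P(-2), 5)))/H = (2*(-13)**2)/21076 = (2*169)*(1/21076) = 338*(1/21076) = 169/10538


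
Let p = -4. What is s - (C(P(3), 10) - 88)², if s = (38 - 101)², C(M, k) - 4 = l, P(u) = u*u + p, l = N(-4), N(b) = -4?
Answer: -3775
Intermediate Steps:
l = -4
P(u) = -4 + u² (P(u) = u*u - 4 = u² - 4 = -4 + u²)
C(M, k) = 0 (C(M, k) = 4 - 4 = 0)
s = 3969 (s = (-63)² = 3969)
s - (C(P(3), 10) - 88)² = 3969 - (0 - 88)² = 3969 - 1*(-88)² = 3969 - 1*7744 = 3969 - 7744 = -3775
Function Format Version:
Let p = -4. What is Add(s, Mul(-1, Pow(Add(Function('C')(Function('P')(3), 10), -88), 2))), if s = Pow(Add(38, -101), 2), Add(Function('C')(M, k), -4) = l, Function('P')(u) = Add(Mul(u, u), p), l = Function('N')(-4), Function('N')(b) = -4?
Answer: -3775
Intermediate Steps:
l = -4
Function('P')(u) = Add(-4, Pow(u, 2)) (Function('P')(u) = Add(Mul(u, u), -4) = Add(Pow(u, 2), -4) = Add(-4, Pow(u, 2)))
Function('C')(M, k) = 0 (Function('C')(M, k) = Add(4, -4) = 0)
s = 3969 (s = Pow(-63, 2) = 3969)
Add(s, Mul(-1, Pow(Add(Function('C')(Function('P')(3), 10), -88), 2))) = Add(3969, Mul(-1, Pow(Add(0, -88), 2))) = Add(3969, Mul(-1, Pow(-88, 2))) = Add(3969, Mul(-1, 7744)) = Add(3969, -7744) = -3775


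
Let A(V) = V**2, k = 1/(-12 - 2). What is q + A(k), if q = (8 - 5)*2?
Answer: 1177/196 ≈ 6.0051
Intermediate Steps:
q = 6 (q = 3*2 = 6)
k = -1/14 (k = 1/(-14) = -1/14 ≈ -0.071429)
q + A(k) = 6 + (-1/14)**2 = 6 + 1/196 = 1177/196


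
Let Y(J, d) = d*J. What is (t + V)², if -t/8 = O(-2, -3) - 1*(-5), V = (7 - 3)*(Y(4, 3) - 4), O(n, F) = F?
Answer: 256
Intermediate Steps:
Y(J, d) = J*d
V = 32 (V = (7 - 3)*(4*3 - 4) = 4*(12 - 4) = 4*8 = 32)
t = -16 (t = -8*(-3 - 1*(-5)) = -8*(-3 + 5) = -8*2 = -16)
(t + V)² = (-16 + 32)² = 16² = 256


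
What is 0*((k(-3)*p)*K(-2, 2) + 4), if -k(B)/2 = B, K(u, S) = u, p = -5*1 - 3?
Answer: 0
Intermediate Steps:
p = -8 (p = -5 - 3 = -8)
k(B) = -2*B
0*((k(-3)*p)*K(-2, 2) + 4) = 0*((-2*(-3)*(-8))*(-2) + 4) = 0*((6*(-8))*(-2) + 4) = 0*(-48*(-2) + 4) = 0*(96 + 4) = 0*100 = 0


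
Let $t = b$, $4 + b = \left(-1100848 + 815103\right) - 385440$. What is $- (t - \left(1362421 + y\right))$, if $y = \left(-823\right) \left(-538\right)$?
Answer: $2476384$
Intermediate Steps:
$y = 442774$
$b = -671189$ ($b = -4 + \left(\left(-1100848 + 815103\right) - 385440\right) = -4 - 671185 = -671189$)
$t = -671189$
$- (t - \left(1362421 + y\right)) = - (-671189 - 1805195) = \left(-1\right) \left(-2476384\right) = 2476384$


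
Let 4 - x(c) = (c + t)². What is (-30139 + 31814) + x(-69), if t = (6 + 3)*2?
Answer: -922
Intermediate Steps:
t = 18 (t = 9*2 = 18)
x(c) = 4 - (18 + c)² (x(c) = 4 - (c + 18)² = 4 - (18 + c)²)
(-30139 + 31814) + x(-69) = (-30139 + 31814) + (4 - (18 - 69)²) = 1675 + (4 - 1*(-51)²) = 1675 + (4 - 1*2601) = 1675 + (4 - 2601) = 1675 - 2597 = -922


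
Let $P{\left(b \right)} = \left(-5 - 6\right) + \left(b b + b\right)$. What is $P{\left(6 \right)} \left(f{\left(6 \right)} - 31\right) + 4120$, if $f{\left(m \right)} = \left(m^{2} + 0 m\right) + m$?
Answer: $4461$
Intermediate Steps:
$f{\left(m \right)} = m + m^{2}$ ($f{\left(m \right)} = \left(m^{2} + 0\right) + m = m^{2} + m = m + m^{2}$)
$P{\left(b \right)} = -11 + b + b^{2}$ ($P{\left(b \right)} = \left(-5 - 6\right) + \left(b^{2} + b\right) = -11 + \left(b + b^{2}\right) = -11 + b + b^{2}$)
$P{\left(6 \right)} \left(f{\left(6 \right)} - 31\right) + 4120 = \left(-11 + 6 + 6^{2}\right) \left(6 \left(1 + 6\right) - 31\right) + 4120 = \left(-11 + 6 + 36\right) \left(6 \cdot 7 - 31\right) + 4120 = 31 \left(42 - 31\right) + 4120 = 31 \cdot 11 + 4120 = 341 + 4120 = 4461$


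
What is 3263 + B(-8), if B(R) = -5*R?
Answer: 3303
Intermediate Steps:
3263 + B(-8) = 3263 - 5*(-8) = 3263 + 40 = 3303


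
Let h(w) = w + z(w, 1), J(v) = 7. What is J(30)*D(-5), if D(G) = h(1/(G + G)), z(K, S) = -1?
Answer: -77/10 ≈ -7.7000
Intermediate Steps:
h(w) = -1 + w (h(w) = w - 1 = -1 + w)
D(G) = -1 + 1/(2*G) (D(G) = -1 + 1/(G + G) = -1 + 1/(2*G))
J(30)*D(-5) = 7*((½ - 1*(-5))/(-5)) = 7*(-(½ + 5)/5) = 7*(-⅕*11/2) = 7*(-11/10) = -77/10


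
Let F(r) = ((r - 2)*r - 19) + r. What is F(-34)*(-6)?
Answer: -7026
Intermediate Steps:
F(r) = -19 + r + r*(-2 + r) (F(r) = ((-2 + r)*r - 19) + r = (r*(-2 + r) - 19) + r = (-19 + r*(-2 + r)) + r = -19 + r + r*(-2 + r))
F(-34)*(-6) = (-19 + (-34)**2 - 1*(-34))*(-6) = (-19 + 1156 + 34)*(-6) = 1171*(-6) = -7026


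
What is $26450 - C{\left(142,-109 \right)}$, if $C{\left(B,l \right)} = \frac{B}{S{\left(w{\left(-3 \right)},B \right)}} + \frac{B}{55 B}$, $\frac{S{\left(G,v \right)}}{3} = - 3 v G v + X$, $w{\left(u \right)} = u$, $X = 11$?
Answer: $\frac{792054087479}{29945355} \approx 26450.0$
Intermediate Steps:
$S{\left(G,v \right)} = 33 - 9 G v^{2}$ ($S{\left(G,v \right)} = 3 \left(- 3 v G v + 11\right) = 3 \left(- 3 G v v + 11\right) = 3 \left(- 3 G v^{2} + 11\right) = 3 \left(11 - 3 G v^{2}\right) = 33 - 9 G v^{2}$)
$C{\left(B,l \right)} = \frac{1}{55} + \frac{B}{33 + 27 B^{2}}$ ($C{\left(B,l \right)} = \frac{B}{33 - - 27 B^{2}} + \frac{B}{55 B} = \frac{B}{33 + 27 B^{2}} + B \frac{1}{55 B} = \frac{B}{33 + 27 B^{2}} + \frac{1}{55} = \frac{1}{55} + \frac{B}{33 + 27 B^{2}}$)
$26450 - C{\left(142,-109 \right)} = 26450 - \frac{33 + 27 \cdot 142^{2} + 55 \cdot 142}{165 \left(11 + 9 \cdot 142^{2}\right)} = 26450 - \frac{33 + 27 \cdot 20164 + 7810}{165 \left(11 + 9 \cdot 20164\right)} = 26450 - \frac{33 + 544428 + 7810}{165 \left(11 + 181476\right)} = 26450 - \frac{1}{165} \cdot \frac{1}{181487} \cdot 552271 = 26450 - \frac{552271}{29945355} = \frac{792054087479}{29945355}$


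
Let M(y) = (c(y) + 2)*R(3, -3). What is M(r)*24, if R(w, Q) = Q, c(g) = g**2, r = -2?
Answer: -432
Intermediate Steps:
M(y) = -6 - 3*y**2 (M(y) = (y**2 + 2)*(-3) = (2 + y**2)*(-3) = -6 - 3*y**2)
M(r)*24 = (-6 - 3*(-2)**2)*24 = (-6 - 3*4)*24 = (-6 - 12)*24 = -18*24 = -432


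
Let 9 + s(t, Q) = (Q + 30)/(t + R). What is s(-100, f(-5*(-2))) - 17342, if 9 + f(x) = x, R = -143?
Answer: -4216324/243 ≈ -17351.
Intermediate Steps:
f(x) = -9 + x
s(t, Q) = -9 + (30 + Q)/(-143 + t) (s(t, Q) = -9 + (Q + 30)/(t - 143) = -9 + (30 + Q)/(-143 + t))
s(-100, f(-5*(-2))) - 17342 = (1317 + (-9 - 5*(-2)) - 9*(-100))/(-143 - 100) - 17342 = (1317 + (-9 + 10) + 900)/(-243) - 17342 = -(1317 + 1 + 900)/243 - 17342 = -1/243*2218 - 17342 = -2218/243 - 17342 = -4216324/243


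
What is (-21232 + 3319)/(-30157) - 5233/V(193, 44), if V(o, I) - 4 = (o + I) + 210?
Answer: -149732818/13600807 ≈ -11.009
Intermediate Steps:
V(o, I) = 214 + I + o (V(o, I) = 4 + ((o + I) + 210) = 4 + ((I + o) + 210) = 4 + (210 + I + o) = 214 + I + o)
(-21232 + 3319)/(-30157) - 5233/V(193, 44) = (-21232 + 3319)/(-30157) - 5233/(214 + 44 + 193) = -17913*(-1/30157) - 5233/451 = 17913/30157 - 5233*1/451 = 17913/30157 - 5233/451 = -149732818/13600807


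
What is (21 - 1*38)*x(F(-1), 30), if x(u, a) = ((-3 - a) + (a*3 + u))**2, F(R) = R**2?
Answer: -57188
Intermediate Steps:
x(u, a) = (-3 + u + 2*a)**2 (x(u, a) = ((-3 - a) + (3*a + u))**2 = ((-3 - a) + (u + 3*a))**2 = (-3 + u + 2*a)**2)
(21 - 1*38)*x(F(-1), 30) = (21 - 1*38)*(-3 + (-1)**2 + 2*30)**2 = (21 - 38)*(-3 + 1 + 60)**2 = -17*58**2 = -17*3364 = -57188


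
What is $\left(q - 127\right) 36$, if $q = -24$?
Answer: $-5436$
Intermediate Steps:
$\left(q - 127\right) 36 = \left(-24 - 127\right) 36 = \left(-151\right) 36 = -5436$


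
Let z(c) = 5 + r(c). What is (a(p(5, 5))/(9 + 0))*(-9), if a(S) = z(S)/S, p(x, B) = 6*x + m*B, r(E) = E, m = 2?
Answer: -9/8 ≈ -1.1250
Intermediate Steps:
p(x, B) = 2*B + 6*x (p(x, B) = 6*x + 2*B = 2*B + 6*x)
z(c) = 5 + c
a(S) = (5 + S)/S
(a(p(5, 5))/(9 + 0))*(-9) = (((5 + (2*5 + 6*5))/(2*5 + 6*5))/(9 + 0))*(-9) = (((5 + (10 + 30))/(10 + 30))/9)*(-9) = (((5 + 40)/40)/9)*(-9) = (((1/40)*45)/9)*(-9) = ((1/9)*(9/8))*(-9) = (1/8)*(-9) = -9/8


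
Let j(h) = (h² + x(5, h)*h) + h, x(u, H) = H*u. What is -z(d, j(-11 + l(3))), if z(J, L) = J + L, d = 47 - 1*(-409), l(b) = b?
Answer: -832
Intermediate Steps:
d = 456 (d = 47 + 409 = 456)
j(h) = h + 6*h² (j(h) = (h² + (h*5)*h) + h = (h² + (5*h)*h) + h = (h² + 5*h²) + h = 6*h² + h = h + 6*h²)
-z(d, j(-11 + l(3))) = -(456 + (-11 + 3)*(1 + 6*(-11 + 3))) = -(456 - 8*(1 + 6*(-8))) = -(456 - 8*(1 - 48)) = -(456 - 8*(-47)) = -(456 + 376) = -1*832 = -832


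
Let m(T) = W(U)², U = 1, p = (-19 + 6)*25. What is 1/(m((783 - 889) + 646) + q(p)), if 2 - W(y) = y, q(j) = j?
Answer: -1/324 ≈ -0.0030864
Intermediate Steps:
p = -325 (p = -13*25 = -325)
W(y) = 2 - y
m(T) = 1 (m(T) = (2 - 1*1)² = (2 - 1)² = 1² = 1)
1/(m((783 - 889) + 646) + q(p)) = 1/(1 - 325) = 1/(-324) = -1/324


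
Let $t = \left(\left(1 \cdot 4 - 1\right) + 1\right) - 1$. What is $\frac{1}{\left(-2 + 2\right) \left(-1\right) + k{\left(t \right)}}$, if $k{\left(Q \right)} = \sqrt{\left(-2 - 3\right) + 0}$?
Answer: $- \frac{i \sqrt{5}}{5} \approx - 0.44721 i$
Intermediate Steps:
$t = 3$ ($t = \left(\left(4 - 1\right) + 1\right) - 1 = \left(3 + 1\right) - 1 = 4 - 1 = 3$)
$k{\left(Q \right)} = i \sqrt{5}$ ($k{\left(Q \right)} = \sqrt{\left(-2 - 3\right) + 0} = \sqrt{-5 + 0} = \sqrt{-5} = i \sqrt{5}$)
$\frac{1}{\left(-2 + 2\right) \left(-1\right) + k{\left(t \right)}} = \frac{1}{\left(-2 + 2\right) \left(-1\right) + i \sqrt{5}} = \frac{1}{0 \left(-1\right) + i \sqrt{5}} = \frac{1}{0 + i \sqrt{5}} = \frac{1}{i \sqrt{5}} = - \frac{i \sqrt{5}}{5}$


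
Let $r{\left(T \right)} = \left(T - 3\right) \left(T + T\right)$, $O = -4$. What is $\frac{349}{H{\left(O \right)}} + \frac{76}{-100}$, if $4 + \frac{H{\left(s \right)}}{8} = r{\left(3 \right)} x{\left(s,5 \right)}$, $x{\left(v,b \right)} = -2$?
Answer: $- \frac{9333}{800} \approx -11.666$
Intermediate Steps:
$r{\left(T \right)} = 2 T \left(-3 + T\right)$ ($r{\left(T \right)} = \left(-3 + T\right) 2 T = 2 T \left(-3 + T\right)$)
$H{\left(s \right)} = -32$ ($H{\left(s \right)} = -32 + 8 \cdot 2 \cdot 3 \left(-3 + 3\right) \left(-2\right) = -32 + 8 \cdot 2 \cdot 3 \cdot 0 \left(-2\right) = -32 + 8 \cdot 0 \left(-2\right) = -32 + 8 \cdot 0 = -32 + 0 = -32$)
$\frac{349}{H{\left(O \right)}} + \frac{76}{-100} = \frac{349}{-32} + \frac{76}{-100} = 349 \left(- \frac{1}{32}\right) + 76 \left(- \frac{1}{100}\right) = - \frac{349}{32} - \frac{19}{25} = - \frac{9333}{800}$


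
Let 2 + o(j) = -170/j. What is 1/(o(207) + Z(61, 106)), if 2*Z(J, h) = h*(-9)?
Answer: -207/99323 ≈ -0.0020841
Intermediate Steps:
Z(J, h) = -9*h/2 (Z(J, h) = (h*(-9))/2 = (-9*h)/2 = -9*h/2)
o(j) = -2 - 170/j
1/(o(207) + Z(61, 106)) = 1/((-2 - 170/207) - 9/2*106) = 1/((-2 - 170*1/207) - 477) = 1/((-2 - 170/207) - 477) = 1/(-584/207 - 477) = 1/(-99323/207) = -207/99323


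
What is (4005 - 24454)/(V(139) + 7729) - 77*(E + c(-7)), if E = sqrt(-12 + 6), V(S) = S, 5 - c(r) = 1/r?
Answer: -3136177/7868 - 77*I*sqrt(6) ≈ -398.6 - 188.61*I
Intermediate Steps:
c(r) = 5 - 1/r
E = I*sqrt(6) (E = sqrt(-6) = I*sqrt(6) ≈ 2.4495*I)
(4005 - 24454)/(V(139) + 7729) - 77*(E + c(-7)) = (4005 - 24454)/(139 + 7729) - 77*(I*sqrt(6) + (5 - 1/(-7))) = -20449/7868 - 77*(I*sqrt(6) + (5 - 1*(-1/7))) = -20449*1/7868 - 77*(I*sqrt(6) + (5 + 1/7)) = -20449/7868 - 77*(I*sqrt(6) + 36/7) = -20449/7868 - 77*(36/7 + I*sqrt(6)) = -20449/7868 - (396 + 77*I*sqrt(6)) = -20449/7868 + (-396 - 77*I*sqrt(6)) = -3136177/7868 - 77*I*sqrt(6)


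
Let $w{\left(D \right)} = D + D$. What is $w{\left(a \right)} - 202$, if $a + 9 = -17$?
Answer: $-254$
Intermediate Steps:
$a = -26$ ($a = -9 - 17 = -26$)
$w{\left(D \right)} = 2 D$
$w{\left(a \right)} - 202 = 2 \left(-26\right) - 202 = -52 - 202 = -254$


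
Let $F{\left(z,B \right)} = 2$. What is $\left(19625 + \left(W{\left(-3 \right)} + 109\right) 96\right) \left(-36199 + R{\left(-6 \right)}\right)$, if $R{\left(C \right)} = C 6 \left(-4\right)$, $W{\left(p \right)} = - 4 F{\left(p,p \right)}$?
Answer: $-1057168655$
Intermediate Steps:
$W{\left(p \right)} = -8$ ($W{\left(p \right)} = \left(-4\right) 2 = -8$)
$R{\left(C \right)} = - 24 C$ ($R{\left(C \right)} = 6 C \left(-4\right) = - 24 C$)
$\left(19625 + \left(W{\left(-3 \right)} + 109\right) 96\right) \left(-36199 + R{\left(-6 \right)}\right) = \left(19625 + \left(-8 + 109\right) 96\right) \left(-36199 - -144\right) = \left(19625 + 101 \cdot 96\right) \left(-36199 + 144\right) = \left(19625 + 9696\right) \left(-36055\right) = 29321 \left(-36055\right) = -1057168655$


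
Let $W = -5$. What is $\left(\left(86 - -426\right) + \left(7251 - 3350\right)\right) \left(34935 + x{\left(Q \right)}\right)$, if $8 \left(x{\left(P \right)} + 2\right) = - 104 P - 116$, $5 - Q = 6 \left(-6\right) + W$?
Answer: $\frac{302912733}{2} \approx 1.5146 \cdot 10^{8}$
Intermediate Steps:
$Q = 46$ ($Q = 5 - \left(6 \left(-6\right) - 5\right) = 5 - \left(-36 - 5\right) = 5 - -41 = 5 + 41 = 46$)
$x{\left(P \right)} = - \frac{33}{2} - 13 P$ ($x{\left(P \right)} = -2 + \frac{- 104 P - 116}{8} = -2 + \frac{-116 - 104 P}{8} = -2 - \left(\frac{29}{2} + 13 P\right) = - \frac{33}{2} - 13 P$)
$\left(\left(86 - -426\right) + \left(7251 - 3350\right)\right) \left(34935 + x{\left(Q \right)}\right) = \left(\left(86 - -426\right) + \left(7251 - 3350\right)\right) \left(34935 - \frac{1229}{2}\right) = \left(\left(86 + 426\right) + 3901\right) \left(34935 - \frac{1229}{2}\right) = \left(512 + 3901\right) \left(34935 - \frac{1229}{2}\right) = 4413 \cdot \frac{68641}{2} = \frac{302912733}{2}$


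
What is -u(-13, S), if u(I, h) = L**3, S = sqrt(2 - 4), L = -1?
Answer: 1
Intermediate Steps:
S = I*sqrt(2) (S = sqrt(-2) = I*sqrt(2) ≈ 1.4142*I)
u(I, h) = -1 (u(I, h) = (-1)**3 = -1)
-u(-13, S) = -1*(-1) = 1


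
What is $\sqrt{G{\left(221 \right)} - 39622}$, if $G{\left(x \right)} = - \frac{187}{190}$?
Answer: $\frac{i \sqrt{1430389730}}{190} \approx 199.06 i$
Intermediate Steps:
$G{\left(x \right)} = - \frac{187}{190}$ ($G{\left(x \right)} = \left(-187\right) \frac{1}{190} = - \frac{187}{190}$)
$\sqrt{G{\left(221 \right)} - 39622} = \sqrt{- \frac{187}{190} - 39622} = \sqrt{- \frac{7528367}{190}} = \frac{i \sqrt{1430389730}}{190}$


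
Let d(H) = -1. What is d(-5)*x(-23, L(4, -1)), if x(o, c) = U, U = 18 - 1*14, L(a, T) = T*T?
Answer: -4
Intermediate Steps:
L(a, T) = T²
U = 4 (U = 18 - 14 = 4)
x(o, c) = 4
d(-5)*x(-23, L(4, -1)) = -1*4 = -4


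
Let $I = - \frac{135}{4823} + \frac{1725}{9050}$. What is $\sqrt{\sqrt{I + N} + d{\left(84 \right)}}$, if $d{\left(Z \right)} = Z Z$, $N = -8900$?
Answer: $\frac{\sqrt{21508505607790656 + 1745926 i \sqrt{27128996919464258}}}{1745926} \approx 84.002 + 0.56153 i$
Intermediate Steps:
$d{\left(Z \right)} = Z^{2}$
$I = \frac{283917}{1745926}$ ($I = \left(-135\right) \frac{1}{4823} + 1725 \cdot \frac{1}{9050} = - \frac{135}{4823} + \frac{69}{362} = \frac{283917}{1745926} \approx 0.16262$)
$\sqrt{\sqrt{I + N} + d{\left(84 \right)}} = \sqrt{\sqrt{\frac{283917}{1745926} - 8900} + 84^{2}} = \sqrt{\sqrt{- \frac{15538457483}{1745926}} + 7056} = \sqrt{\frac{i \sqrt{27128996919464258}}{1745926} + 7056} = \sqrt{7056 + \frac{i \sqrt{27128996919464258}}{1745926}}$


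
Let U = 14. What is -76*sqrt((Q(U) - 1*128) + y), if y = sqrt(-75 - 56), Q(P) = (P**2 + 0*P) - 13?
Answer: -76*sqrt(55 + I*sqrt(131)) ≈ -566.64 - 58.334*I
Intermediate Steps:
Q(P) = -13 + P**2 (Q(P) = (P**2 + 0) - 13 = P**2 - 13 = -13 + P**2)
y = I*sqrt(131) (y = sqrt(-131) = I*sqrt(131) ≈ 11.446*I)
-76*sqrt((Q(U) - 1*128) + y) = -76*sqrt(((-13 + 14**2) - 1*128) + I*sqrt(131)) = -76*sqrt(((-13 + 196) - 128) + I*sqrt(131)) = -76*sqrt((183 - 128) + I*sqrt(131)) = -76*sqrt(55 + I*sqrt(131))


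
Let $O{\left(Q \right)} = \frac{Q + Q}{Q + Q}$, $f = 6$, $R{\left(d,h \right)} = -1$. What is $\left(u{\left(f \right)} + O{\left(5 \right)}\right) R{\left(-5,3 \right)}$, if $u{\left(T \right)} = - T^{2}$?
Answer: $35$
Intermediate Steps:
$O{\left(Q \right)} = 1$ ($O{\left(Q \right)} = \frac{2 Q}{2 Q} = 2 Q \frac{1}{2 Q} = 1$)
$\left(u{\left(f \right)} + O{\left(5 \right)}\right) R{\left(-5,3 \right)} = \left(- 6^{2} + 1\right) \left(-1\right) = \left(\left(-1\right) 36 + 1\right) \left(-1\right) = \left(-36 + 1\right) \left(-1\right) = \left(-35\right) \left(-1\right) = 35$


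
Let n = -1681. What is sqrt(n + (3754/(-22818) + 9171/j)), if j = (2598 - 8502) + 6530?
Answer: I*sqrt(85006647112089378)/7142034 ≈ 40.823*I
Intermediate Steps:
j = 626 (j = -5904 + 6530 = 626)
sqrt(n + (3754/(-22818) + 9171/j)) = sqrt(-1681 + (3754/(-22818) + 9171/626)) = sqrt(-1681 + (3754*(-1/22818) + 9171*(1/626))) = sqrt(-1681 + (-1877/11409 + 9171/626)) = sqrt(-1681 + 103456937/7142034) = sqrt(-11902302217/7142034) = I*sqrt(85006647112089378)/7142034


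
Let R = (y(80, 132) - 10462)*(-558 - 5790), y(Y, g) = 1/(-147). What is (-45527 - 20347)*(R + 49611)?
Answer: -214529160170046/49 ≈ -4.3781e+12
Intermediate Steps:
y(Y, g) = -1/147
R = 3254228140/49 (R = (-1/147 - 10462)*(-558 - 5790) = -1537915/147*(-6348) = 3254228140/49 ≈ 6.6413e+7)
(-45527 - 20347)*(R + 49611) = (-45527 - 20347)*(3254228140/49 + 49611) = -65874*3256659079/49 = -214529160170046/49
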